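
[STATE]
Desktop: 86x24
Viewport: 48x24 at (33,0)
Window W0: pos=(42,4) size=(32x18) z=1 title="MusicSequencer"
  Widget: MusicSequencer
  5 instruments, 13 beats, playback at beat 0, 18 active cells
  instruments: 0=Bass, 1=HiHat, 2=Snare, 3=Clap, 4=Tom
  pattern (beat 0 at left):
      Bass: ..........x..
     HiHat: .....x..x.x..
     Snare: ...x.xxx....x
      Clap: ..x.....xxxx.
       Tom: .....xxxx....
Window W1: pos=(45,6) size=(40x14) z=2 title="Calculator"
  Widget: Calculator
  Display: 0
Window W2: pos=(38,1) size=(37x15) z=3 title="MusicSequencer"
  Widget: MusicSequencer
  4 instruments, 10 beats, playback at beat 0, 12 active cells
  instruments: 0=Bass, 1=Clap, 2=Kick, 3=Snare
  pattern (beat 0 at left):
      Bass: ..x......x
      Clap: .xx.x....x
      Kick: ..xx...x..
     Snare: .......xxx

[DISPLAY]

                                                
     ┏━━━━━━━━━━━━━━━━━━━━━━━━━━━━━━━━━━━┓      
     ┃ MusicSequencer                    ┃      
     ┠───────────────────────────────────┨      
     ┃      ▼123456789                   ┃      
     ┃  Bass··█······█                   ┃      
     ┃  Clap·██·█····█                   ┃━━━━━━
     ┃  Kick··██···█··                   ┃      
     ┃ Snare·······███                   ┃──────
     ┃                                   ┃      
     ┃                                   ┃      
     ┃                                   ┃      
     ┃                                   ┃      
     ┃                                   ┃      
     ┃                                   ┃      
     ┗━━━━━━━━━━━━━━━━━━━━━━━━━━━━━━━━━━━┛      
         ┃  ┃├───┼───┼───┼───┤                  
         ┃  ┃│ 0 │ . │ = │ + │                  
         ┃  ┃└───┴───┴───┴───┘                  
         ┃  ┗━━━━━━━━━━━━━━━━━━━━━━━━━━━━━━━━━━━
         ┃                              ┃       
         ┗━━━━━━━━━━━━━━━━━━━━━━━━━━━━━━┛       
                                                
                                                


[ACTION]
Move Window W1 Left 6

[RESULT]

                                                
     ┏━━━━━━━━━━━━━━━━━━━━━━━━━━━━━━━━━━━┓      
     ┃ MusicSequencer                    ┃      
     ┠───────────────────────────────────┨      
     ┃      ▼123456789                   ┃      
     ┃  Bass··█······█                   ┃      
     ┃  Clap·██·█····█                   ┃━━━┓  
     ┃  Kick··██···█··                   ┃   ┃  
     ┃ Snare·······███                   ┃───┨  
     ┃                                   ┃  0┃  
     ┃                                   ┃   ┃  
     ┃                                   ┃   ┃  
     ┃                                   ┃   ┃  
     ┃                                   ┃   ┃  
     ┃                                   ┃   ┃  
     ┗━━━━━━━━━━━━━━━━━━━━━━━━━━━━━━━━━━━┛   ┃  
      ┃├───┼───┼───┼───┤                     ┃  
      ┃│ 0 │ . │ = │ + │                     ┃  
      ┃└───┴───┴───┴───┘                     ┃  
      ┗━━━━━━━━━━━━━━━━━━━━━━━━━━━━━━━━━━━━━━┛  
         ┃                              ┃       
         ┗━━━━━━━━━━━━━━━━━━━━━━━━━━━━━━┛       
                                                
                                                


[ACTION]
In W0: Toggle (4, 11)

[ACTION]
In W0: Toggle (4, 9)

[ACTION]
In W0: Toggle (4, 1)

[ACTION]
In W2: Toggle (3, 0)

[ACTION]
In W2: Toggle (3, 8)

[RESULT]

                                                
     ┏━━━━━━━━━━━━━━━━━━━━━━━━━━━━━━━━━━━┓      
     ┃ MusicSequencer                    ┃      
     ┠───────────────────────────────────┨      
     ┃      ▼123456789                   ┃      
     ┃  Bass··█······█                   ┃      
     ┃  Clap·██·█····█                   ┃━━━┓  
     ┃  Kick··██···█··                   ┃   ┃  
     ┃ Snare█······█·█                   ┃───┨  
     ┃                                   ┃  0┃  
     ┃                                   ┃   ┃  
     ┃                                   ┃   ┃  
     ┃                                   ┃   ┃  
     ┃                                   ┃   ┃  
     ┃                                   ┃   ┃  
     ┗━━━━━━━━━━━━━━━━━━━━━━━━━━━━━━━━━━━┛   ┃  
      ┃├───┼───┼───┼───┤                     ┃  
      ┃│ 0 │ . │ = │ + │                     ┃  
      ┃└───┴───┴───┴───┘                     ┃  
      ┗━━━━━━━━━━━━━━━━━━━━━━━━━━━━━━━━━━━━━━┛  
         ┃                              ┃       
         ┗━━━━━━━━━━━━━━━━━━━━━━━━━━━━━━┛       
                                                
                                                


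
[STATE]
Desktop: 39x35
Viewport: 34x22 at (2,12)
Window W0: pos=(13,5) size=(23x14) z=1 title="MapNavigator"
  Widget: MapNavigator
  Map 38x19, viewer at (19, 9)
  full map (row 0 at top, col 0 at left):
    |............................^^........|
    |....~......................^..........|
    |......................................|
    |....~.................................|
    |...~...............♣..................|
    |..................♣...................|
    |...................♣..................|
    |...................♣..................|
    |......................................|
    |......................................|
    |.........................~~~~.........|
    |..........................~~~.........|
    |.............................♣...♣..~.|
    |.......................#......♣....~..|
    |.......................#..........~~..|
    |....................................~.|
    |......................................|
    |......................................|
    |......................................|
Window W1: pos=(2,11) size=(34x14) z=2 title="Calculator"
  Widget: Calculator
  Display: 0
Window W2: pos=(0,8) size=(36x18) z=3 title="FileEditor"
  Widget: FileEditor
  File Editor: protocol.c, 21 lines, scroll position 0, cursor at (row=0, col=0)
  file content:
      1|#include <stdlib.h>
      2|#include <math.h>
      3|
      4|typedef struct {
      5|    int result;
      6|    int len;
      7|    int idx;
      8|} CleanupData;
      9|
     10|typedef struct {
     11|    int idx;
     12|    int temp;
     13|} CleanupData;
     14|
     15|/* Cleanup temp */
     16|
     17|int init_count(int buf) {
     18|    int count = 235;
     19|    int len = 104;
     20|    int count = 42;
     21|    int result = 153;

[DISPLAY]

include <math.h>                █┃
                                ░┃
ypedef struct {                 ░┃
   int result;                  ░┃
   int len;                     ░┃
   int idx;                     ░┃
 CleanupData;                   ░┃
                                ░┃
ypedef struct {                 ░┃
   int idx;                     ░┃
   int temp;                    ░┃
 CleanupData;                   ░┃
                                ▼┃
━━━━━━━━━━━━━━━━━━━━━━━━━━━━━━━━━┛
                                  
                                  
                                  
                                  
                                  
                                  
                                  
                                  


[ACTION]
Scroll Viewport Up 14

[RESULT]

                                  
                                  
                                  
                                  
                                  
           ┏━━━━━━━━━━━━━━━━━━━━━┓
           ┃ MapNavigator        ┃
           ┠─────────────────────┨
━━━━━━━━━━━━━━━━━━━━━━━━━━━━━━━━━┓
FileEditor                       ┃
─────────────────────────────────┨
include <stdlib.h>              ▲┃
include <math.h>                █┃
                                ░┃
ypedef struct {                 ░┃
   int result;                  ░┃
   int len;                     ░┃
   int idx;                     ░┃
 CleanupData;                   ░┃
                                ░┃
ypedef struct {                 ░┃
   int idx;                     ░┃


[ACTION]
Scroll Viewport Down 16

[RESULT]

                                ░┃
ypedef struct {                 ░┃
   int result;                  ░┃
   int len;                     ░┃
   int idx;                     ░┃
 CleanupData;                   ░┃
                                ░┃
ypedef struct {                 ░┃
   int idx;                     ░┃
   int temp;                    ░┃
 CleanupData;                   ░┃
                                ▼┃
━━━━━━━━━━━━━━━━━━━━━━━━━━━━━━━━━┛
                                  
                                  
                                  
                                  
                                  
                                  
                                  
                                  
                                  


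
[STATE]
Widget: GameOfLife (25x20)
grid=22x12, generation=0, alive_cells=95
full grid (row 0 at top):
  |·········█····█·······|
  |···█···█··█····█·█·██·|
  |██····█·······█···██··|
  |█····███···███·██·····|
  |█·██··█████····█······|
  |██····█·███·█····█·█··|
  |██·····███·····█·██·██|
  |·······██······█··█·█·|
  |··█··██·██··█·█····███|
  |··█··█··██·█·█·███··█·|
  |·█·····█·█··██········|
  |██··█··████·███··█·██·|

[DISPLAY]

Gen: 0                   
·········█····█·······   
···█···█··█····█·█·██·   
██····█·······█···██··   
█····███···███·██·····   
█·██··█████····█······   
██····█·███·█····█·█··   
██·····███·····█·██·██   
·······██······█··█·█·   
··█··██·██··█·█····███   
··█··█··██·█·█·███··█·   
·█·····█·█··██········   
██··█··████·███··█·██·   
                         
                         
                         
                         
                         
                         
                         


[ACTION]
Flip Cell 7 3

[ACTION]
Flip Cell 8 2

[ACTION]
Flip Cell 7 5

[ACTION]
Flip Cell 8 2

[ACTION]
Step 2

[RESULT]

Gen: 2                   
······················   
············█·██····█·   
██···············██·█·   
█·█·······█·····████··   
·············█·█······   
█·█···········█·█·████   
█·██·█·········█····██   
█···██·····█··██···███   
·····██····███·······█   
█···██·····███·█·····█   
······███···█·██·██··█   
█·█···███·██······██··   
                         
                         
                         
                         
                         
                         
                         


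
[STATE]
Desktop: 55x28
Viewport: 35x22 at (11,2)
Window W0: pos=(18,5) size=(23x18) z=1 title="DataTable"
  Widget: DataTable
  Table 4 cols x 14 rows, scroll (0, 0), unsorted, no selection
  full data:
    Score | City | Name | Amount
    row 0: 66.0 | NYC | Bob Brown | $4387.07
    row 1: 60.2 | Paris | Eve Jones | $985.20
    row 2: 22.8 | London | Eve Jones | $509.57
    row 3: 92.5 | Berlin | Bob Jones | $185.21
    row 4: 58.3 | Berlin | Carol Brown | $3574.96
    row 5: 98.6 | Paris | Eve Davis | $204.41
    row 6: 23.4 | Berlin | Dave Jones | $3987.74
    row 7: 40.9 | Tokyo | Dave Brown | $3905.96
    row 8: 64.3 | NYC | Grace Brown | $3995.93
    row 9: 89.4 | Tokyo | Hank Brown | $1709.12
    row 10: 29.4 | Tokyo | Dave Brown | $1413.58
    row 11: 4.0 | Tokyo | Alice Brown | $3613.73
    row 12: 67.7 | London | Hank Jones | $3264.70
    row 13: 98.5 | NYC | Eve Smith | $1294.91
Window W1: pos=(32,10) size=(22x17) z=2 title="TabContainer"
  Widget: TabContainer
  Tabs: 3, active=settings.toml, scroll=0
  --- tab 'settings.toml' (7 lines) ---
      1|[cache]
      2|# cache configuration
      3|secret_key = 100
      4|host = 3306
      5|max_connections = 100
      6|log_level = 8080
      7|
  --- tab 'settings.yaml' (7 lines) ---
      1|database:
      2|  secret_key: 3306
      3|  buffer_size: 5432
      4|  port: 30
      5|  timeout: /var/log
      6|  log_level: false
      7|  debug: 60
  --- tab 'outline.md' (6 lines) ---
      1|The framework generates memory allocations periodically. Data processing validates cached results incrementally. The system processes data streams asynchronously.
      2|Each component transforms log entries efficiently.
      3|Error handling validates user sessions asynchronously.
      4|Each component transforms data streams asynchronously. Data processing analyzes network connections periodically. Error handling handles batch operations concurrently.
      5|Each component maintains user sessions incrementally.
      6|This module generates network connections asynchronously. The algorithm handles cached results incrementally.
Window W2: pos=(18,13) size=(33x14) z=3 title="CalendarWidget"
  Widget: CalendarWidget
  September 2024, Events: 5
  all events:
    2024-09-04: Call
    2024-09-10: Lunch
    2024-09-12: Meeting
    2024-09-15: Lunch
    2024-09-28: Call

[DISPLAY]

                                   
                                   
                                   
       ┏━━━━━━━━━━━━━━━━━━━━━┓     
       ┃ DataTable           ┃     
       ┠─────────────────────┨     
       ┃Score│City  │Name    ┃     
       ┃─────┼──────┼────────┃     
       ┃66.0 │NYC   │┏━━━━━━━━━━━━━
       ┃60.2 │Paris │┃ TabContainer
       ┃22.8 │London│┠─────────────
       ┏━━━━━━━━━━━━━━━━━━━━━━━━━━━
       ┃ CalendarWidget            
       ┠───────────────────────────
       ┃         September 2024    
       ┃Mo Tu We Th Fr Sa Su       
       ┃                   1       
       ┃ 2  3  4*  5  6  7  8      
       ┃ 9 10* 11 12* 13 14 15*    
       ┃16 17 18 19 20 21 22       
       ┃23 24 25 26 27 28* 29      
       ┃30                         


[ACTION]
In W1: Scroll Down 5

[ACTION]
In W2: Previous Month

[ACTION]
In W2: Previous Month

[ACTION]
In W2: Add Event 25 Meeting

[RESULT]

                                   
                                   
                                   
       ┏━━━━━━━━━━━━━━━━━━━━━┓     
       ┃ DataTable           ┃     
       ┠─────────────────────┨     
       ┃Score│City  │Name    ┃     
       ┃─────┼──────┼────────┃     
       ┃66.0 │NYC   │┏━━━━━━━━━━━━━
       ┃60.2 │Paris │┃ TabContainer
       ┃22.8 │London│┠─────────────
       ┏━━━━━━━━━━━━━━━━━━━━━━━━━━━
       ┃ CalendarWidget            
       ┠───────────────────────────
       ┃           July 2024       
       ┃Mo Tu We Th Fr Sa Su       
       ┃ 1  2  3  4  5  6  7       
       ┃ 8  9 10 11 12 13 14       
       ┃15 16 17 18 19 20 21       
       ┃22 23 24 25* 26 27 28      
       ┃29 30 31                   
       ┃                           


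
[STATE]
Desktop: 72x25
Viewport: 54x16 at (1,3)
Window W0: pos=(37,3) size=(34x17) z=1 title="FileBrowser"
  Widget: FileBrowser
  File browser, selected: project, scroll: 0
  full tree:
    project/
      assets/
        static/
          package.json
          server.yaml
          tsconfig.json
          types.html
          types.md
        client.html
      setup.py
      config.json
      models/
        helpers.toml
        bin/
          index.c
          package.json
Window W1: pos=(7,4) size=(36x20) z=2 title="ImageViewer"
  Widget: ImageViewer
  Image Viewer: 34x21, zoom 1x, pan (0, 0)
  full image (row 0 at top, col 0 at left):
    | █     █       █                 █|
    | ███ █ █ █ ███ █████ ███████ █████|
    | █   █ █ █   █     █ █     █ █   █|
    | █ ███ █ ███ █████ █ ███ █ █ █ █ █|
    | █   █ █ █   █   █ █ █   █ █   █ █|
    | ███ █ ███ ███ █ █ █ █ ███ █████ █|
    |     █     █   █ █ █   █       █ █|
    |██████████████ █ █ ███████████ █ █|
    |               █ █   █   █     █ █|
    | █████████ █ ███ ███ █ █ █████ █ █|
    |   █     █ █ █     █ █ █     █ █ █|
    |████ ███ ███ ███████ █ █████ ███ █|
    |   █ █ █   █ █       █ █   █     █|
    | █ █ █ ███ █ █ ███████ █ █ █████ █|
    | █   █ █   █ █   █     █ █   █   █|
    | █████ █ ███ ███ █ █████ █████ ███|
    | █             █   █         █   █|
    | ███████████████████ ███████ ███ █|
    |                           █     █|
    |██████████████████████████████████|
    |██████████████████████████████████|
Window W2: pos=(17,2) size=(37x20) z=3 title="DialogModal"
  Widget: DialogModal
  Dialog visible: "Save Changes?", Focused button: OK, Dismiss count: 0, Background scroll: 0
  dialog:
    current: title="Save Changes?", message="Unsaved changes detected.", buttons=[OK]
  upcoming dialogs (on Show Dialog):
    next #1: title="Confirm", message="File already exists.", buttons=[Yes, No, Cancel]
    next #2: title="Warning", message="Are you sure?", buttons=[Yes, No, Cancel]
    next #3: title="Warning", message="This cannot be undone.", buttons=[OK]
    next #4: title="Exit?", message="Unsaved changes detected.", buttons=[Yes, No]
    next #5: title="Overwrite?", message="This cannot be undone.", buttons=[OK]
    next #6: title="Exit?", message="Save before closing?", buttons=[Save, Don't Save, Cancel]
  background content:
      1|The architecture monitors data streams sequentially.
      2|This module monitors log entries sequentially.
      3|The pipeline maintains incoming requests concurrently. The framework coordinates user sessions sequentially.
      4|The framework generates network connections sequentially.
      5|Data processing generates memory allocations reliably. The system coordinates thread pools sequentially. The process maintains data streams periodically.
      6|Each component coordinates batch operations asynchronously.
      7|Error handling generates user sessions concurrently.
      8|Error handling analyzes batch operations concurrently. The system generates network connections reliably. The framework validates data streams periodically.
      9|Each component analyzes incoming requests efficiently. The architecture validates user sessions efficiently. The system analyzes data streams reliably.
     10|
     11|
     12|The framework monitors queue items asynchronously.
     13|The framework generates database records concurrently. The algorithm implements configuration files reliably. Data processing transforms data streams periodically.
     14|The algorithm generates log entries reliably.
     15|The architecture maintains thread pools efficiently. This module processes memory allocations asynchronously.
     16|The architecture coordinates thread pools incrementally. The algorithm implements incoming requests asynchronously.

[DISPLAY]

                ┃ DialogModal                       ┃━
      ┏━━━━━━━━━┠───────────────────────────────────┨ 
      ┃ ImageVie┃The architecture monitors data stre┃─
      ┠─────────┃This module monitors log entries se┃ 
      ┃ █     █ ┃The pipeline maintains incoming req┃ 
      ┃ ███ █ █ ┃The framework generates network con┃ 
      ┃ █   █ █ ┃Data processing generates memory al┃ 
      ┃ █ ███ █ ┃Eac┌───────────────────────────┐ op┃ 
      ┃ █   █ █ ┃Err│       Save Changes?       │ssi┃ 
      ┃ ███ █ ██┃Err│ Unsaved changes detected. │era┃ 
      ┃     █   ┃Eac│            [OK]           │ re┃ 
      ┃█████████┃   └───────────────────────────┘   ┃ 
      ┃         ┃                                   ┃ 
      ┃ ████████┃The framework monitors queue items ┃ 
      ┃   █     ┃The framework generates database re┃ 
      ┃████ ███ ┃The algorithm generates log entries┃ 


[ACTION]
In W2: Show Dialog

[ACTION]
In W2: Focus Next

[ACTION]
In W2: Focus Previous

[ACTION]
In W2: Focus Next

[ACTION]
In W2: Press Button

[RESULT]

                ┃ DialogModal                       ┃━
      ┏━━━━━━━━━┠───────────────────────────────────┨ 
      ┃ ImageVie┃The architecture monitors data stre┃─
      ┠─────────┃This module monitors log entries se┃ 
      ┃ █     █ ┃The pipeline maintains incoming req┃ 
      ┃ ███ █ █ ┃The framework generates network con┃ 
      ┃ █   █ █ ┃Data processing generates memory al┃ 
      ┃ █ ███ █ ┃Each component coordinates batch op┃ 
      ┃ █   █ █ ┃Error handling generates user sessi┃ 
      ┃ ███ █ ██┃Error handling analyzes batch opera┃ 
      ┃     █   ┃Each component analyzes incoming re┃ 
      ┃█████████┃                                   ┃ 
      ┃         ┃                                   ┃ 
      ┃ ████████┃The framework monitors queue items ┃ 
      ┃   █     ┃The framework generates database re┃ 
      ┃████ ███ ┃The algorithm generates log entries┃ 


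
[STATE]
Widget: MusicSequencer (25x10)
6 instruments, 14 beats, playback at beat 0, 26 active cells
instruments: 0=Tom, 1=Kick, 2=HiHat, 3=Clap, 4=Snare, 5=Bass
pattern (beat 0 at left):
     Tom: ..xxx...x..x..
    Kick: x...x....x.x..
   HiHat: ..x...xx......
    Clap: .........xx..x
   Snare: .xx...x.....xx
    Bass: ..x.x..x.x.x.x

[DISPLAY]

      ▼1234567890123     
   Tom··███···█··█··     
  Kick█···█····█·█··     
 HiHat··█···██······     
  Clap·········██··█     
 Snare·██···█·····██     
  Bass··█·█··█·█·█·█     
                         
                         
                         


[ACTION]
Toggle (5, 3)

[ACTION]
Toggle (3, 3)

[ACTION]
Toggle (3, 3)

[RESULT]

      ▼1234567890123     
   Tom··███···█··█··     
  Kick█···█····█·█··     
 HiHat··█···██······     
  Clap·········██··█     
 Snare·██···█·····██     
  Bass··███··█·█·█·█     
                         
                         
                         


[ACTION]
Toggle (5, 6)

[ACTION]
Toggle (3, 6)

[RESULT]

      ▼1234567890123     
   Tom··███···█··█··     
  Kick█···█····█·█··     
 HiHat··█···██······     
  Clap······█··██··█     
 Snare·██···█·····██     
  Bass··███·██·█·█·█     
                         
                         
                         


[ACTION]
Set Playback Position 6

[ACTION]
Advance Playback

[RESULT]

      0123456▼890123     
   Tom··███···█··█··     
  Kick█···█····█·█··     
 HiHat··█···██······     
  Clap······█··██··█     
 Snare·██···█·····██     
  Bass··███·██·█·█·█     
                         
                         
                         


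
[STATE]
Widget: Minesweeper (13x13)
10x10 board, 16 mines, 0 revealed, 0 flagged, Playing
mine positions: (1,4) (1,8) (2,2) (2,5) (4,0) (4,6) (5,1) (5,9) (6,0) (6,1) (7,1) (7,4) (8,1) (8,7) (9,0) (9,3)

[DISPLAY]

■■■■■■■■■■   
■■■■■■■■■■   
■■■■■■■■■■   
■■■■■■■■■■   
■■■■■■■■■■   
■■■■■■■■■■   
■■■■■■■■■■   
■■■■■■■■■■   
■■■■■■■■■■   
■■■■■■■■■■   
             
             
             


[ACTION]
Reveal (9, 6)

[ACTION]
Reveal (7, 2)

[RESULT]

■■■■■■■■■■   
■■■■■■■■■■   
■■■■■■■■■■   
■■■■■■■■■■   
■■■■■■■■■■   
■■■■■■■■■■   
■■■■■■■■■■   
■■3■■■■■■■   
■■■■■■■■■■   
■■■■■■1■■■   
             
             
             


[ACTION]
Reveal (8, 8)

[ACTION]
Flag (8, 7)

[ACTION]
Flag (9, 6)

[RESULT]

■■■■■■■■■■   
■■■■■■■■■■   
■■■■■■■■■■   
■■■■■■■■■■   
■■■■■■■■■■   
■■■■■■■■■■   
■■■■■■■■■■   
■■3■■■■■■■   
■■■■■■■⚑1■   
■■■■■■1■■■   
             
             
             


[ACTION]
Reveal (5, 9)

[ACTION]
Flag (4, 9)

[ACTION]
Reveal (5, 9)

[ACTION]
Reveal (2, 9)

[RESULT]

■■■■■■■■■■   
■■■■✹■■■✹■   
■■✹■■✹■■■■   
■■■■■■■■■■   
✹■■■■■✹■■■   
■✹■■■■■■■✹   
✹✹■■■■■■■■   
■✹3■✹■■■■■   
■✹■■■■■✹1■   
✹■■✹■■1■■■   
             
             
             


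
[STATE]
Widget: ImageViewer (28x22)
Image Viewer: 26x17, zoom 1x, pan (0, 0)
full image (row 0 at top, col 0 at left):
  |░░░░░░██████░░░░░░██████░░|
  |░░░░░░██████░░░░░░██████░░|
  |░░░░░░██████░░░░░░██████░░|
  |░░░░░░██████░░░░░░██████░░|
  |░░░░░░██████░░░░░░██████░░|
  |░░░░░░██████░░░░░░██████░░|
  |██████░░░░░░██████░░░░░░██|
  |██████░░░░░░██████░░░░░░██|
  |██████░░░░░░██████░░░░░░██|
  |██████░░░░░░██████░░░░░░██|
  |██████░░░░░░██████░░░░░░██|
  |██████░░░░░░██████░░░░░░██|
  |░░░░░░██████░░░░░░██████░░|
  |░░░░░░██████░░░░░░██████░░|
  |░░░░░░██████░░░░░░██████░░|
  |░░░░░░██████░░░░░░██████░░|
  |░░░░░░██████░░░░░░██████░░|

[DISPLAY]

░░░░░░██████░░░░░░██████░░  
░░░░░░██████░░░░░░██████░░  
░░░░░░██████░░░░░░██████░░  
░░░░░░██████░░░░░░██████░░  
░░░░░░██████░░░░░░██████░░  
░░░░░░██████░░░░░░██████░░  
██████░░░░░░██████░░░░░░██  
██████░░░░░░██████░░░░░░██  
██████░░░░░░██████░░░░░░██  
██████░░░░░░██████░░░░░░██  
██████░░░░░░██████░░░░░░██  
██████░░░░░░██████░░░░░░██  
░░░░░░██████░░░░░░██████░░  
░░░░░░██████░░░░░░██████░░  
░░░░░░██████░░░░░░██████░░  
░░░░░░██████░░░░░░██████░░  
░░░░░░██████░░░░░░██████░░  
                            
                            
                            
                            
                            


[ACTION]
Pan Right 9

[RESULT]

███░░░░░░██████░░           
███░░░░░░██████░░           
███░░░░░░██████░░           
███░░░░░░██████░░           
███░░░░░░██████░░           
███░░░░░░██████░░           
░░░██████░░░░░░██           
░░░██████░░░░░░██           
░░░██████░░░░░░██           
░░░██████░░░░░░██           
░░░██████░░░░░░██           
░░░██████░░░░░░██           
███░░░░░░██████░░           
███░░░░░░██████░░           
███░░░░░░██████░░           
███░░░░░░██████░░           
███░░░░░░██████░░           
                            
                            
                            
                            
                            


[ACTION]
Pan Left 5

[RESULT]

░░██████░░░░░░██████░░      
░░██████░░░░░░██████░░      
░░██████░░░░░░██████░░      
░░██████░░░░░░██████░░      
░░██████░░░░░░██████░░      
░░██████░░░░░░██████░░      
██░░░░░░██████░░░░░░██      
██░░░░░░██████░░░░░░██      
██░░░░░░██████░░░░░░██      
██░░░░░░██████░░░░░░██      
██░░░░░░██████░░░░░░██      
██░░░░░░██████░░░░░░██      
░░██████░░░░░░██████░░      
░░██████░░░░░░██████░░      
░░██████░░░░░░██████░░      
░░██████░░░░░░██████░░      
░░██████░░░░░░██████░░      
                            
                            
                            
                            
                            


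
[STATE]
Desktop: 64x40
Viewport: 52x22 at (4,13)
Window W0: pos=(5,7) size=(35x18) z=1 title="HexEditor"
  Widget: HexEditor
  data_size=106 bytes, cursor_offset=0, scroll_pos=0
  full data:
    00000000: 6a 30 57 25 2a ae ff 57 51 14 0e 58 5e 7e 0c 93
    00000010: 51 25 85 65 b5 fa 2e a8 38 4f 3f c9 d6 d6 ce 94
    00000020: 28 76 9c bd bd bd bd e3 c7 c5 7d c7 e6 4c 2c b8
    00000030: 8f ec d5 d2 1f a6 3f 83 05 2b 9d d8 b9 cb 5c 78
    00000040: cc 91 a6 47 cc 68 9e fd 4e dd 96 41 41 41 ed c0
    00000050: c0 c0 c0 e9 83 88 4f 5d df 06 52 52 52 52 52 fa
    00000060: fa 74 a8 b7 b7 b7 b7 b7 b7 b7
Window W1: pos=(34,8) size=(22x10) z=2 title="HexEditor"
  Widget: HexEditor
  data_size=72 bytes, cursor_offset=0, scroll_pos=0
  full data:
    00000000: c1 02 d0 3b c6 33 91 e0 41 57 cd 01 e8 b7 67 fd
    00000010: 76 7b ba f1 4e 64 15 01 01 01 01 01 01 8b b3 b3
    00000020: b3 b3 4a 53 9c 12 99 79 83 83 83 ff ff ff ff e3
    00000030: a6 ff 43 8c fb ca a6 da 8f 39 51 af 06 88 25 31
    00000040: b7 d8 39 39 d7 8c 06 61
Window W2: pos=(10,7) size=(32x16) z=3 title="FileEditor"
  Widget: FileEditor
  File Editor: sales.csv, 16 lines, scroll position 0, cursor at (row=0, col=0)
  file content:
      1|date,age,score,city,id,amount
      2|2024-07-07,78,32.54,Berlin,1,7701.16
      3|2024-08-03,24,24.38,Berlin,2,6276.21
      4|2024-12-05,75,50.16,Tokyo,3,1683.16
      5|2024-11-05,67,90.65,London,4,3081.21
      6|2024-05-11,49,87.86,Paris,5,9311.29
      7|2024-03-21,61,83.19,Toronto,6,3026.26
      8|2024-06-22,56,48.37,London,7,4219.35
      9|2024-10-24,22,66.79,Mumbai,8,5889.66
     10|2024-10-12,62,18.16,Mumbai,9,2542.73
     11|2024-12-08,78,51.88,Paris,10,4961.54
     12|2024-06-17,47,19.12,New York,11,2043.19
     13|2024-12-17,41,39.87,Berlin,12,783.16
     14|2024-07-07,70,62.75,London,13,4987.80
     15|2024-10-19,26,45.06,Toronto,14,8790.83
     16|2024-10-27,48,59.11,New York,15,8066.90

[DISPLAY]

 ┃0000┃2024-12-05,75,50.16,Tokyo,3,1░┃0  b3 b3 4a 5┃
 ┃0000┃2024-11-05,67,90.65,London,4,░┃0  a6 ff 43 8┃
 ┃0000┃2024-05-11,49,87.86,Paris,5,9░┃0  b7 d8 39 3┃
 ┃0000┃2024-03-21,61,83.19,Toronto,6░┃             ┃
 ┃    ┃2024-06-22,56,48.37,London,7,░┃━━━━━━━━━━━━━┛
 ┃    ┃2024-10-24,22,66.79,Mumbai,8,░┃              
 ┃    ┃2024-10-12,62,18.16,Mumbai,9,░┃              
 ┃    ┃2024-12-08,78,51.88,Paris,10,░┃              
 ┃    ┃2024-06-17,47,19.12,New York,▼┃              
 ┃    ┗━━━━━━━━━━━━━━━━━━━━━━━━━━━━━━┛              
 ┃                                 ┃                
 ┗━━━━━━━━━━━━━━━━━━━━━━━━━━━━━━━━━┛                
                                                    
                                                    
                                                    
                                                    
                                                    
                                                    
                                                    
                                                    
                                                    
                                                    


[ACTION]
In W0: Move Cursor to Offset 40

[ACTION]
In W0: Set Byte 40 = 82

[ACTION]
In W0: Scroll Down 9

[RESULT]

 ┃    ┃2024-12-05,75,50.16,Tokyo,3,1░┃0  b3 b3 4a 5┃
 ┃    ┃2024-11-05,67,90.65,London,4,░┃0  a6 ff 43 8┃
 ┃    ┃2024-05-11,49,87.86,Paris,5,9░┃0  b7 d8 39 3┃
 ┃    ┃2024-03-21,61,83.19,Toronto,6░┃             ┃
 ┃    ┃2024-06-22,56,48.37,London,7,░┃━━━━━━━━━━━━━┛
 ┃    ┃2024-10-24,22,66.79,Mumbai,8,░┃              
 ┃    ┃2024-10-12,62,18.16,Mumbai,9,░┃              
 ┃    ┃2024-12-08,78,51.88,Paris,10,░┃              
 ┃    ┃2024-06-17,47,19.12,New York,▼┃              
 ┃    ┗━━━━━━━━━━━━━━━━━━━━━━━━━━━━━━┛              
 ┃                                 ┃                
 ┗━━━━━━━━━━━━━━━━━━━━━━━━━━━━━━━━━┛                
                                                    
                                                    
                                                    
                                                    
                                                    
                                                    
                                                    
                                                    
                                                    
                                                    


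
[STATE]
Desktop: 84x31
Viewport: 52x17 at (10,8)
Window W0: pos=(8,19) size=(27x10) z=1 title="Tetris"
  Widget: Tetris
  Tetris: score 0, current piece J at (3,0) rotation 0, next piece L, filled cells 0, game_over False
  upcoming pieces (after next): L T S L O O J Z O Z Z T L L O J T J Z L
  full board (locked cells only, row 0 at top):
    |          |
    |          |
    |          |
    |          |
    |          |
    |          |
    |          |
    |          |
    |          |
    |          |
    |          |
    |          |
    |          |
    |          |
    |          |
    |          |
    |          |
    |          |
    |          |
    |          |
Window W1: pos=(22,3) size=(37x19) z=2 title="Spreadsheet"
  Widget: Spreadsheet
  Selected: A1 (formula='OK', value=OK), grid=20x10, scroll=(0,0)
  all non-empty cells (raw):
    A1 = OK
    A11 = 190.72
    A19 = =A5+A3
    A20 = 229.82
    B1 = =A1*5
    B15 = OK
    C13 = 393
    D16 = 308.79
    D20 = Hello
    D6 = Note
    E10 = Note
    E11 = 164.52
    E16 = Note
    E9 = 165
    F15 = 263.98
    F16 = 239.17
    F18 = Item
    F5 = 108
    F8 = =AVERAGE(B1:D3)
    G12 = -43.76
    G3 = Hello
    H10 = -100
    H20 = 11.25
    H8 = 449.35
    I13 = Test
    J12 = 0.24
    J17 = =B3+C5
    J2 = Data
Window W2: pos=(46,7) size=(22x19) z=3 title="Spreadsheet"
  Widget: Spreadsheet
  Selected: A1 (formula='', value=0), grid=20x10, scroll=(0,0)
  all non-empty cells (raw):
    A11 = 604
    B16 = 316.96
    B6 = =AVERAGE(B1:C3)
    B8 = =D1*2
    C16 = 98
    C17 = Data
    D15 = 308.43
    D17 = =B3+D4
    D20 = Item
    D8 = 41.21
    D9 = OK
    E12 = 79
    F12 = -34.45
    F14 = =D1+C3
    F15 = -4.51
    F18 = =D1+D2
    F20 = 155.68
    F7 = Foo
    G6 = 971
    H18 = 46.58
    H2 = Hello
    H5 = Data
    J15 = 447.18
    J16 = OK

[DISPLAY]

            ┃-----------------------┃ Spreadsheet   
            ┃  1 [OK]    #ERR!      ┠───────────────
            ┃  2        0       0   ┃A1:            
            ┃  3        0       0   ┃       A       
            ┃  4        0       0   ┃---------------
            ┃  5        0       0   ┃  1      [0]   
            ┃  6        0       0   ┃  2        0   
            ┃  7        0       0   ┃  3        0   
            ┃  8        0       0   ┃  4        0   
            ┃  9        0       0   ┃  5        0   
            ┃ 10        0       0   ┃  6        0   
━━━━━━━━━━━━┃ 11   190.72       0   ┃  7        0   
Tetris      ┃ 12        0       0   ┃  8        0   
────────────┗━━━━━━━━━━━━━━━━━━━━━━━┃  9        0   
         │Next:         ┃           ┃ 10        0   
         │  ▒           ┃           ┃ 11      604   
         │▒▒▒           ┃           ┃ 12        0   


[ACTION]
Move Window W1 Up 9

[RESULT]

            ┃  3        0       0   ┃ Spreadsheet   
            ┃  4        0       0   ┠───────────────
            ┃  5        0       0   ┃A1:            
            ┃  6        0       0   ┃       A       
            ┃  7        0       0   ┃---------------
            ┃  8        0       0   ┃  1      [0]   
            ┃  9        0       0   ┃  2        0   
            ┃ 10        0       0   ┃  3        0   
            ┃ 11   190.72       0   ┃  4        0   
            ┃ 12        0       0   ┃  5        0   
            ┗━━━━━━━━━━━━━━━━━━━━━━━┃  6        0   
━━━━━━━━━━━━━━━━━━━━━━━━┓           ┃  7        0   
Tetris                  ┃           ┃  8        0   
────────────────────────┨           ┃  9        0   
         │Next:         ┃           ┃ 10        0   
         │  ▒           ┃           ┃ 11      604   
         │▒▒▒           ┃           ┃ 12        0   


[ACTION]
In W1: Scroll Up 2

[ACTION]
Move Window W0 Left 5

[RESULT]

            ┃  3        0       0   ┃ Spreadsheet   
            ┃  4        0       0   ┠───────────────
            ┃  5        0       0   ┃A1:            
            ┃  6        0       0   ┃       A       
            ┃  7        0       0   ┃---------------
            ┃  8        0       0   ┃  1      [0]   
            ┃  9        0       0   ┃  2        0   
            ┃ 10        0       0   ┃  3        0   
            ┃ 11   190.72       0   ┃  4        0   
            ┃ 12        0       0   ┃  5        0   
            ┗━━━━━━━━━━━━━━━━━━━━━━━┃  6        0   
━━━━━━━━━━━━━━━━━━━┓                ┃  7        0   
s                  ┃                ┃  8        0   
───────────────────┨                ┃  9        0   
    │Next:         ┃                ┃ 10        0   
    │  ▒           ┃                ┃ 11      604   
    │▒▒▒           ┃                ┃ 12        0   
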